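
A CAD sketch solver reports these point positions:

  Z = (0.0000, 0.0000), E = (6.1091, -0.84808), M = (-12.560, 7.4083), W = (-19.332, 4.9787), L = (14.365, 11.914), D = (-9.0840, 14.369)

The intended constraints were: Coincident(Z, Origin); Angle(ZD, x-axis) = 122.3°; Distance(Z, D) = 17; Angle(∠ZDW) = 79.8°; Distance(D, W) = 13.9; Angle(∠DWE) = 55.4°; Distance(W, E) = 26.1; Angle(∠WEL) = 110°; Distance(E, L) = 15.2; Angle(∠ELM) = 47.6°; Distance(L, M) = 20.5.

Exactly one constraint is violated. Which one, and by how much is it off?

Distance(L, M) = 20.5 — off by 6.80.

Z = (0.00, 0.00) ✓; ZD at 122.3° ✓; |ZD| = 17.00 ✓; ∠ZDW = 79.80° ✓; |DW| = 13.90 ✓; ∠DWE = 55.40° ✓; |WE| = 26.10 ✓; ∠WEL = 110.0° ✓; |EL| = 15.20 ✓; ∠ELM = 47.60° ✓; |LM| = 27.30 ✗.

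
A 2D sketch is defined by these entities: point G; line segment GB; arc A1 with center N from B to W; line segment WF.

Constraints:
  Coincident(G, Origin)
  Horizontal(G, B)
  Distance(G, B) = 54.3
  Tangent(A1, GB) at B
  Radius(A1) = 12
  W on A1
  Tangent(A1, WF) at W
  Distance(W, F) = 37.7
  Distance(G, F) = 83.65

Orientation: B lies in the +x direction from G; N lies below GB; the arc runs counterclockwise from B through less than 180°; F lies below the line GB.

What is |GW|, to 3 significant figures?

48.7

Checks: |NW| = 12.00 ✓; ∠(NW, WF) = 90.00° ✓; |WF| = 37.70 ✓; |GF| = 83.65 ✓.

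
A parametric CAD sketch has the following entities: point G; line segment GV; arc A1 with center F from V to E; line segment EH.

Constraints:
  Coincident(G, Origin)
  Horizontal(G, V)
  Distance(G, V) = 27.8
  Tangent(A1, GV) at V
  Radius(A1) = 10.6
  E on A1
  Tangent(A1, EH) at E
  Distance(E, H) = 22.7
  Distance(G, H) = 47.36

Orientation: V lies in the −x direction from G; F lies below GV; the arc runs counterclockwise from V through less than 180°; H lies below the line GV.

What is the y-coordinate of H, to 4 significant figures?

-35.38

G is at the origin; G and V share the same y with |GV| = 27.8 and V on the −x side, so V = (-27.80, 0.000). Since A1 is tangent to GV there, FV ⟂ GV, so F = V + (0, -10.6) = (-27.80, -10.60). Since FE ⟂ EH (tangency), |FH| = √(10.6² + 22.7²) = 25.05 regardless of where E sits on A1. So H lies on both circle(G, 47.36) and circle(F, 25.05); the below-GV intersection is H = (-31.48, -35.38). E is the foot of the tangent from H: E = (-37.96, -13.62).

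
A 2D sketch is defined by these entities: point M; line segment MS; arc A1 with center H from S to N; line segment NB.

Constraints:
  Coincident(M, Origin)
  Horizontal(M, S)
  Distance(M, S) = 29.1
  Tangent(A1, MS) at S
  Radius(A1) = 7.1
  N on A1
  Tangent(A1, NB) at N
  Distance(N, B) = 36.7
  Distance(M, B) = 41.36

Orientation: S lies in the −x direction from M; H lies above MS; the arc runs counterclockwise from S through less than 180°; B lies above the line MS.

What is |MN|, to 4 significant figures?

22.88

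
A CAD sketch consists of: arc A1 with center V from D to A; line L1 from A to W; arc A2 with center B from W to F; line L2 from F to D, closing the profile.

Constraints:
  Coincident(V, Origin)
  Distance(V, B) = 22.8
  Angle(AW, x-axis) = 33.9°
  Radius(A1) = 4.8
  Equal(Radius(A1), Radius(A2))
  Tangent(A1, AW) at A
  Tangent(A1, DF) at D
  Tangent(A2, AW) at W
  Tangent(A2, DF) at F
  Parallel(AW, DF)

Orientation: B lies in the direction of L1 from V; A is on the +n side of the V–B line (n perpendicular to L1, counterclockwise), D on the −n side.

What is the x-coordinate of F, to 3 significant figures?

21.6

The slot axis is L1's direction at 33.9°, so u = (cos 33.9°, sin 33.9°) = (0.830, 0.558) and n = (−sin 33.9°, cos 33.9°) = (-0.558, 0.830). V is at the origin and B lies 22.8 along u from V, so B = 22.8·u = (18.9, 12.7). Tangency of A1 to both parallel lines with radius 4.8 puts A and D at V ± 4.8·n: A = (-2.68, 3.98), D = (2.68, -3.98). Equal radii place W and F the same way about B: W = B + 4.8·n = (16.2, 16.7), F = B − 4.8·n = (21.6, 8.73). So F.x = 21.6.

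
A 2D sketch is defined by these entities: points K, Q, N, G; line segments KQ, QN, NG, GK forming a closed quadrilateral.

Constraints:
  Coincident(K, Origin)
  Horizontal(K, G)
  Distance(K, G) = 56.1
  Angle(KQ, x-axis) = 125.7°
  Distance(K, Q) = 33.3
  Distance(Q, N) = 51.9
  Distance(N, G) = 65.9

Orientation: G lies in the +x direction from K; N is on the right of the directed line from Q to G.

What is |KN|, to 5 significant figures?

23.682

Checks: |QN| = 51.90 ✓; |NG| = 65.90 ✓.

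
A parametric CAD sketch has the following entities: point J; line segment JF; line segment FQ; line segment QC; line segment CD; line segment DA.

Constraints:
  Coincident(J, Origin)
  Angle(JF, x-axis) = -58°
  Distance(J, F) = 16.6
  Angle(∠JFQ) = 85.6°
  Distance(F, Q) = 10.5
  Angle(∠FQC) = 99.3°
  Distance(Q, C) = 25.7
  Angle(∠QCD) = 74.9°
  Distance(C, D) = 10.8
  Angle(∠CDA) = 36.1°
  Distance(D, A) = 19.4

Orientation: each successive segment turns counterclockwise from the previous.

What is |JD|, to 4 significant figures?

8.157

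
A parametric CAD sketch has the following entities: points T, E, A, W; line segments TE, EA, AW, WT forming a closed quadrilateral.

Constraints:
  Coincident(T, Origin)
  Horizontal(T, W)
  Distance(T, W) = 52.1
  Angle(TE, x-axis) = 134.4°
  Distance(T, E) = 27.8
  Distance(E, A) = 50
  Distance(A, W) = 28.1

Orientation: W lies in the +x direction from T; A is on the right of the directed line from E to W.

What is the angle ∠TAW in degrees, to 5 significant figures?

161.22°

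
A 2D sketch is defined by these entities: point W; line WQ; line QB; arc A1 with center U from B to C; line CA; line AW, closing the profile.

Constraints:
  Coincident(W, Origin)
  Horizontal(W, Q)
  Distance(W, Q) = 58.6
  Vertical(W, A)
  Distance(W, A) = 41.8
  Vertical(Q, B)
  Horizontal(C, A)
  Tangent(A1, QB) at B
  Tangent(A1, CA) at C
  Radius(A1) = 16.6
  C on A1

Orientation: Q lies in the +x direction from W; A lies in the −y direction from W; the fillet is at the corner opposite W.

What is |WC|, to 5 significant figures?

59.256

W is at the origin; W and Q share the same y with |WQ| = 58.6 and Q on the +x side, so Q = (58.600, 0.0000). W and A share the same x with |WA| = 41.8 and A on the −y side, so A = (0.0000, -41.800). The virtual corner opposite W is at (58.600, -41.800). The tangent condition forces UB to be normal to QB and the tangent condition forces UC to be normal to CA, with radius 16.6, so the center U sits 16.6 in from both sides at U = (42.000, -25.200). That places the tangent points at B = (58.600, -25.200) on QB and C = (42.000, -41.800) on CA. Then |WC| = |C − W| = 59.256.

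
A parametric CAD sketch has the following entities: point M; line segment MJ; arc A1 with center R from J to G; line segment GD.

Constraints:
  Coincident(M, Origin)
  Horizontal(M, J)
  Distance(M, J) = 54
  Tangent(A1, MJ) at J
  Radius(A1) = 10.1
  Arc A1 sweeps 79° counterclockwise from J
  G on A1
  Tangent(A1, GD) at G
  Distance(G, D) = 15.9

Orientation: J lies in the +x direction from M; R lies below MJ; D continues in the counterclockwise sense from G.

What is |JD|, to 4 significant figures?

27.08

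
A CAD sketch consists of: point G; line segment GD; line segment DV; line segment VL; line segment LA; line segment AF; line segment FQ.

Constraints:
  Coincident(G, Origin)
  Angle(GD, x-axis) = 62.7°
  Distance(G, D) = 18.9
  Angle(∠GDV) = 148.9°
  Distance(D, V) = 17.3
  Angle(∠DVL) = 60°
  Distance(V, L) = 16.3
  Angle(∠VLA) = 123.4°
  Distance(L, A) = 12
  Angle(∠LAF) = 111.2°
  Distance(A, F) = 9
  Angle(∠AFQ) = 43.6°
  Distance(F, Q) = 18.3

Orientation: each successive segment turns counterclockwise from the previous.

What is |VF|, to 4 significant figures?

24.78

∠VLA = 123.4° gives LA at -89.60° from the x-axis; with |LA| = 12.0, A = (-5.939, 12.99). ∠LAF = 111.2° gives AF at -20.80° from the x-axis; with |AF| = 9.0, F = (2.474, 9.794). Then |VF| = |F − V| = 24.78.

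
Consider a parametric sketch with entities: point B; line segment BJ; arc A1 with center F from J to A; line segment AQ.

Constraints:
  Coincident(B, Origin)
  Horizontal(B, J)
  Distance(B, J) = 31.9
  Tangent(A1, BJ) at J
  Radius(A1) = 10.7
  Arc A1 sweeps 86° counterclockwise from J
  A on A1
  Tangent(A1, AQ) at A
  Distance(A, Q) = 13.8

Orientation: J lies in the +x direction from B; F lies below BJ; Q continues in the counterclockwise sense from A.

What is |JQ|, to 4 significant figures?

26.42

B is at the origin; B and J share the same y with |BJ| = 31.9 and J on the +x side, so J = (31.90, 0.000). Tangency of A1 to BJ means the radius FJ is perpendicular to BJ, so F = J + (0, -10.7) = (31.90, -10.70). On A1, J sits at bearing 90° from F; an 86° counterclockwise sweep puts A at bearing 176°, so A = F + 10.7·(cos 176°, sin 176°) = (21.23, -9.954). Tangency of A1 to AQ means the radius FA is perpendicular to AQ, so AQ runs along (−sin 176°, cos 176°); with |AQ| = 13.8, Q = (20.26, -23.72). Then |JQ| = |Q − J| = 26.42.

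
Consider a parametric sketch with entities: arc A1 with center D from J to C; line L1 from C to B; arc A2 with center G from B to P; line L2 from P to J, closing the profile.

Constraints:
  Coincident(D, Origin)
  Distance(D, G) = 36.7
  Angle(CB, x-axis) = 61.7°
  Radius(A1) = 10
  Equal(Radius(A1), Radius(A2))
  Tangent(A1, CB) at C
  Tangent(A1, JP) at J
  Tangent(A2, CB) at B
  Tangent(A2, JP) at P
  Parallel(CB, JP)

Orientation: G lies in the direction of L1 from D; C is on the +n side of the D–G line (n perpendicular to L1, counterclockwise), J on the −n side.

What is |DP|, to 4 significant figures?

38.04

The slot axis is L1's direction at 61.7°, so u = (cos 61.7°, sin 61.7°) = (0.4741, 0.8805) and n = (−sin 61.7°, cos 61.7°) = (-0.8805, 0.4741). D is at the origin and G lies 36.7 along u from D, so G = 36.7·u = (17.40, 32.31). Tangency of A1 to both parallel lines with radius 10.0 puts C and J at D ± 10.0·n: C = (-8.805, 4.741), J = (8.805, -4.741). Equal radii place B and P the same way about G: B = G + 10.0·n = (8.594, 37.05), P = G − 10.0·n = (26.20, 27.57). Then |DP| = |P − D| = 38.04.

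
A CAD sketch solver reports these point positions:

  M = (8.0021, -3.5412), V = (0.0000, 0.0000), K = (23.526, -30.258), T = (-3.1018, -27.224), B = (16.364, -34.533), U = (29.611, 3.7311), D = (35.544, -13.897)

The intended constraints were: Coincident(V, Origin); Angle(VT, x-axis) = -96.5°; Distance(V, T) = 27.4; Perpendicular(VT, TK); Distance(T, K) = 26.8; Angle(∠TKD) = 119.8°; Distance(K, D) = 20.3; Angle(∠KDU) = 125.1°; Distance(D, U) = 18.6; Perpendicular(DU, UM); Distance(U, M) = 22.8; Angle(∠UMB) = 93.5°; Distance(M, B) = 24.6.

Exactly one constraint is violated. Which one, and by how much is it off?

Distance(M, B) = 24.6 — off by 7.50.

V = (0.00, 0.00) ✓; VT at -96.50° ✓; |VT| = 27.40 ✓; ∠(VT, TK) = 90.00° ✓; |TK| = 26.80 ✓; ∠TKD = 119.8° ✓; |KD| = 20.30 ✓; ∠KDU = 125.1° ✓; |DU| = 18.60 ✓; ∠(DU, UM) = 90.00° ✓; |UM| = 22.80 ✓; ∠UMB = 93.50° ✓; |MB| = 32.10 ✗.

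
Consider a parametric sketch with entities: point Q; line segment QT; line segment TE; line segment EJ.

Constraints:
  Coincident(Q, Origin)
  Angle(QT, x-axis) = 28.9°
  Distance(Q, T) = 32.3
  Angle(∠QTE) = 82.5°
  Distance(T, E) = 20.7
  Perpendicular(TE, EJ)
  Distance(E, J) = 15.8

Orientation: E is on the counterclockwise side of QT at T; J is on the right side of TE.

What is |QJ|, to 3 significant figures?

50.6

Q is at the origin; QT runs at 28.9° with length 32.3, so T = 32.3·(cos 28.9°, sin 28.9°) = (28.3, 15.6). ∠QTE = 82.5°, so TE runs at 28.9° + (180° − 82.5°) = 126° from the x-axis; with |TE| = 20.7, E = T + 20.7·(cos 126°, sin 126°) = (16.0, 32.3). The perpendicularity gives EJ at right angles to TE; with |EJ| = 15.8 on the right of TE, J = E + 15.8·(0.805, 0.593) = (28.7, 41.6). Then |QJ| = |J − Q| = 50.6.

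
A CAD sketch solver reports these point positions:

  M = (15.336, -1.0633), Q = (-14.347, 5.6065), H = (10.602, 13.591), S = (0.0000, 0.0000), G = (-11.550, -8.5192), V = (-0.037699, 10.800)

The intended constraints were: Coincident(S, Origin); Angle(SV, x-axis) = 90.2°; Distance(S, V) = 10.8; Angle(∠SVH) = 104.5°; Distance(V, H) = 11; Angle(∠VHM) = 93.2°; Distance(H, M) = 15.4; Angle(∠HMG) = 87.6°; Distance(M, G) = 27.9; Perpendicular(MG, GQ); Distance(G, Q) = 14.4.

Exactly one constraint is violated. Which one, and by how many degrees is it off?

Perpendicular(MG, GQ) — off by 4.30°.

S = (0.00, 0.00) ✓; SV at 90.20° ✓; |SV| = 10.80 ✓; ∠SVH = 104.5° ✓; |VH| = 11.00 ✓; ∠VHM = 93.20° ✓; |HM| = 15.40 ✓; ∠HMG = 87.60° ✓; |MG| = 27.90 ✓; ∠(MG, GQ) = 94.30° ✗; |GQ| = 14.40 ✓.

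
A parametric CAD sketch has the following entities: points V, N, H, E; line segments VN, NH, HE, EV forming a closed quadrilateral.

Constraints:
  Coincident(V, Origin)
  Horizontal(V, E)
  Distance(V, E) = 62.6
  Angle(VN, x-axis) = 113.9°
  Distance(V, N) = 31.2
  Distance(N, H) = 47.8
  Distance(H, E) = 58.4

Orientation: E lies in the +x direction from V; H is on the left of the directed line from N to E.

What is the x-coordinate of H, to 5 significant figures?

30.617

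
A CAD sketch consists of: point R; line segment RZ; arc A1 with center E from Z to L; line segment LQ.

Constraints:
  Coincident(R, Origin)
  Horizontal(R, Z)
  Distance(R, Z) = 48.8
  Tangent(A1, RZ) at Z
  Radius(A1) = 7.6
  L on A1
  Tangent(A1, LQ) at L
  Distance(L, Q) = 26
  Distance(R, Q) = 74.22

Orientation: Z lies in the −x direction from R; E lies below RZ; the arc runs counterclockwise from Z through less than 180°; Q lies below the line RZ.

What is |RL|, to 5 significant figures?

55.067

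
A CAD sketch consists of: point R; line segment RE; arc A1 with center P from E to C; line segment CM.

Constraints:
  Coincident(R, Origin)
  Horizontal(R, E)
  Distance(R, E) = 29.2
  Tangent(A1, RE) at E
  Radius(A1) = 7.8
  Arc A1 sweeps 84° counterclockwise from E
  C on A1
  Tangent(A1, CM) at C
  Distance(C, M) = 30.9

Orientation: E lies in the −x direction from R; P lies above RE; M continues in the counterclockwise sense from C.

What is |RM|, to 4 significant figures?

41.88

R is at the origin; RE is horizontal with |RE| = 29.2 and E on the −x side, so E = (-29.20, 0.000). Tangency of A1 to RE means the radius PE is perpendicular to RE, so P = E + (0, 7.8) = (-29.20, 7.800). On A1, E sits at bearing -90° from P; an 84° counterclockwise sweep puts C at bearing -6°, so C = P + 7.8·(cos -6°, sin -6°) = (-21.44, 6.985). The tangent condition forces PC to be normal to CM, so CM runs along (−sin -6°, cos -6°); with |CM| = 30.9, M = (-18.21, 37.72). Then |RM| = |M − R| = 41.88.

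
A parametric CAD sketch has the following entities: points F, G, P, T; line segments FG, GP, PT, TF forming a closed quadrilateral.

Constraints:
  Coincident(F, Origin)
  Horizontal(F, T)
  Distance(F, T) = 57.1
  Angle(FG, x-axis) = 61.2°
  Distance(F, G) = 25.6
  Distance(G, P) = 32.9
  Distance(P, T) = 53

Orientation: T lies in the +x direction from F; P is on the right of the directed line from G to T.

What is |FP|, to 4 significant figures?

10.85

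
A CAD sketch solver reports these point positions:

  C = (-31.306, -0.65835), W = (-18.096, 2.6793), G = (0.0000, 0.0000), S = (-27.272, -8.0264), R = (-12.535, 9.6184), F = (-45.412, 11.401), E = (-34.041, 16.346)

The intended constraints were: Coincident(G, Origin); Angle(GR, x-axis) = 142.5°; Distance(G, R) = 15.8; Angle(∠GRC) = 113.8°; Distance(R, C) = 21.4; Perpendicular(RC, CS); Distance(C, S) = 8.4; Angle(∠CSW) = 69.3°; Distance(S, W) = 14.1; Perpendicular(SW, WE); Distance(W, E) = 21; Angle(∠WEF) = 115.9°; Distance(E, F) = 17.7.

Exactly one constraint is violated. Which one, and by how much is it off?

Distance(E, F) = 17.7 — off by 5.30.

G = (0.00, 0.00) ✓; GR at 142.5° ✓; |GR| = 15.80 ✓; ∠GRC = 113.8° ✓; |RC| = 21.40 ✓; ∠(RC, CS) = 90.00° ✓; |CS| = 8.400 ✓; ∠CSW = 69.30° ✓; |SW| = 14.10 ✓; ∠(SW, WE) = 90.00° ✓; |WE| = 21.00 ✓; ∠WEF = 115.9° ✓; |EF| = 12.40 ✗.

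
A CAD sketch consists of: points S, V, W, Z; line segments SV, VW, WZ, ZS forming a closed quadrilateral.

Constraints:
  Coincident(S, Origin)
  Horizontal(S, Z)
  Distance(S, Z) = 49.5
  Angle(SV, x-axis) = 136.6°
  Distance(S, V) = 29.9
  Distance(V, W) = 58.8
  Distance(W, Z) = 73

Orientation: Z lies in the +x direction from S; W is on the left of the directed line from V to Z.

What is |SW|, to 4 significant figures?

67.23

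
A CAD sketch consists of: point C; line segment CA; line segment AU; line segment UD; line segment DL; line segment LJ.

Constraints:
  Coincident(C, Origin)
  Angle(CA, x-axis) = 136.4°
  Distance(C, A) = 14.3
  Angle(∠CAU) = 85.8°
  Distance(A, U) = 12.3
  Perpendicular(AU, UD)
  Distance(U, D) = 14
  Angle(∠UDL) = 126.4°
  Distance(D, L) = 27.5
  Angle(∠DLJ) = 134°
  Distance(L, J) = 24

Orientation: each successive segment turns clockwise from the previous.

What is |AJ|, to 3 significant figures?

42.6

C is at the origin; CA runs at 136.4° with length 14.3, so A = (-10.4, 9.86). ∠CAU = 85.8° gives AU at 42.2° from the x-axis; with |AU| = 12.3, U = (-1.24, 18.1). The perpendicularity gives UD at right angles to AU, so UD runs at -47.8°; with |UD| = 14.0, D = (8.16, 7.75). ∠UDL = 126.4° gives DL at -101° from the x-axis; with |DL| = 27.5, L = (2.72, -19.2). ∠DLJ = 134.0° gives LJ at -147° from the x-axis; with |LJ| = 24.0, J = (-17.5, -32.1). Then |AJ| = |J − A| = 42.6.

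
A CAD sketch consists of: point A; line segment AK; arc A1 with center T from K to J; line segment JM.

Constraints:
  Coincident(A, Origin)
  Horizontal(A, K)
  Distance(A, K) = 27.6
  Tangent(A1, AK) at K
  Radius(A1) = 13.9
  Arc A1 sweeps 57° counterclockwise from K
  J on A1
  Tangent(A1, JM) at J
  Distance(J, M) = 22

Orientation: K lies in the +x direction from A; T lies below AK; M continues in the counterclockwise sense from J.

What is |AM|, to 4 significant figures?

25.09

A is at the origin; AK is horizontal with |AK| = 27.6 and K on the +x side, so K = (27.60, 0.000). The tangent condition forces TK to be normal to AK, so T = K + (0, -13.9) = (27.60, -13.90). On A1, K sits at bearing 90° from T; a 57° counterclockwise sweep puts J at bearing 147°, so J = T + 13.9·(cos 147°, sin 147°) = (15.94, -6.330). Since A1 is tangent to JM there, TJ ⟂ JM, so JM runs along (−sin 147°, cos 147°); with |JM| = 22.0, M = (3.960, -24.78). Then |AM| = |M − A| = 25.09.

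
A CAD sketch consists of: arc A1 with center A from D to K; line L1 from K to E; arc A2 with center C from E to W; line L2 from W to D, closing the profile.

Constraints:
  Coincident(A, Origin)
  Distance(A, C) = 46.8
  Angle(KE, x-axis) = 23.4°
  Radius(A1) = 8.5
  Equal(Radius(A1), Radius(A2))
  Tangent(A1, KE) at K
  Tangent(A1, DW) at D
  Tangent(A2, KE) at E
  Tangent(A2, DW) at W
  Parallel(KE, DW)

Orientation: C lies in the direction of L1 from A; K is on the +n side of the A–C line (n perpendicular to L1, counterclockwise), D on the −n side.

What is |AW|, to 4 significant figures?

47.57

The slot axis is L1's direction at 23.4°, so u = (cos 23.4°, sin 23.4°) = (0.9178, 0.3971) and n = (−sin 23.4°, cos 23.4°) = (-0.3971, 0.9178). A is at the origin and C lies 46.8 along u from A, so C = 46.8·u = (42.95, 18.59). Tangency of A1 to both parallel lines with radius 8.5 puts K and D at A ± 8.5·n: K = (-3.376, 7.801), D = (3.376, -7.801). Equal radii place E and W the same way about C: E = C + 8.5·n = (39.58, 26.39), W = C − 8.5·n = (46.33, 10.79). Then |AW| = |W − A| = 47.57.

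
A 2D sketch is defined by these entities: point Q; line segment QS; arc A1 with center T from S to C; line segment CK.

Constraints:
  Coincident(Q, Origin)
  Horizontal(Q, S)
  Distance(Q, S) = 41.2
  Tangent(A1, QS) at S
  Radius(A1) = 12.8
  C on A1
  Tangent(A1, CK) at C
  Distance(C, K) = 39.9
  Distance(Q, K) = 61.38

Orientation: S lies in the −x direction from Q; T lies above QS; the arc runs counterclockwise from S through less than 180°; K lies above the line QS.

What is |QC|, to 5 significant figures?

31.439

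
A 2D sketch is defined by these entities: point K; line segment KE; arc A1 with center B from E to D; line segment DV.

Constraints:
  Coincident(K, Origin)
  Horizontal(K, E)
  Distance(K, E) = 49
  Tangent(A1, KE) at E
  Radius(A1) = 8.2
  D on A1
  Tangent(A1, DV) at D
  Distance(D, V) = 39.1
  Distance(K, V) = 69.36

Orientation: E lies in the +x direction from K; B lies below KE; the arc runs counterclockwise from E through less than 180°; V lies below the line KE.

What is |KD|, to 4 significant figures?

42.23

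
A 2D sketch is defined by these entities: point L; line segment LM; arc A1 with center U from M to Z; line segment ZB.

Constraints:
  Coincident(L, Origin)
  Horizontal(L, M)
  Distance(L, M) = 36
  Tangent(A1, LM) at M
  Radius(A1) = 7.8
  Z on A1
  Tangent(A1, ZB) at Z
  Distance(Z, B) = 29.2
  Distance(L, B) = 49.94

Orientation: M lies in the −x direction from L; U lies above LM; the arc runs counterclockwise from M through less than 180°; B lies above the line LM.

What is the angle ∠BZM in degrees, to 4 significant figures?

130.8°

Checks: |UZ| = 7.800 ✓; ∠(UZ, ZB) = 90.00° ✓; |ZB| = 29.20 ✓; |LB| = 49.94 ✓.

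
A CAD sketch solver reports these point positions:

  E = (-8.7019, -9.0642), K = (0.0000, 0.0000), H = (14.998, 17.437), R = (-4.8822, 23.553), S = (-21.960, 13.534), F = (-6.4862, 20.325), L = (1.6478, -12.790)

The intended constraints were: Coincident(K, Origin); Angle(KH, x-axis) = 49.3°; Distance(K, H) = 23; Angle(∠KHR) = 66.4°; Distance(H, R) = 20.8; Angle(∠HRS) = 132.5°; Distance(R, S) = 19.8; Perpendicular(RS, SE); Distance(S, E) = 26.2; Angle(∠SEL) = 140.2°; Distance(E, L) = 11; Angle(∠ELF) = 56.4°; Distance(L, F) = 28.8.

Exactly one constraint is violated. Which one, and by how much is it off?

Distance(L, F) = 28.8 — off by 5.30.

K = (0.00, 0.00) ✓; KH at 49.30° ✓; |KH| = 23.00 ✓; ∠KHR = 66.40° ✓; |HR| = 20.80 ✓; ∠HRS = 132.5° ✓; |RS| = 19.80 ✓; ∠(RS, SE) = 90.00° ✓; |SE| = 26.20 ✓; ∠SEL = 140.2° ✓; |EL| = 11.00 ✓; ∠ELF = 56.40° ✓; |LF| = 34.10 ✗.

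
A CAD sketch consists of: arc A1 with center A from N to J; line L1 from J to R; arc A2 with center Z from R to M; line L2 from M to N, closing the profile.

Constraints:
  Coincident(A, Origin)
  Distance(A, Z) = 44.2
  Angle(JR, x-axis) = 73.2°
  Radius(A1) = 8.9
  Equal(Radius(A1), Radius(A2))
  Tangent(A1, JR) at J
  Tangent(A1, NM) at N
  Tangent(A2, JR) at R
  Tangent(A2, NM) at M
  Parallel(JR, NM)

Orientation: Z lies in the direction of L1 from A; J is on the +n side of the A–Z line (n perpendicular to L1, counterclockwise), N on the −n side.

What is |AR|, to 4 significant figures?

45.09

The slot axis is L1's direction at 73.2°, so u = (cos 73.2°, sin 73.2°) = (0.2890, 0.9573) and n = (−sin 73.2°, cos 73.2°) = (-0.9573, 0.2890). A is at the origin and Z lies 44.2 along u from A, so Z = 44.2·u = (12.78, 42.31). Tangency of A1 to both parallel lines with radius 8.9 puts J and N at A ± 8.9·n: J = (-8.520, 2.572), N = (8.520, -2.572). Equal radii place R and M the same way about Z: R = Z + 8.9·n = (4.255, 44.89), M = Z − 8.9·n = (21.30, 39.74). Then |AR| = |R − A| = 45.09.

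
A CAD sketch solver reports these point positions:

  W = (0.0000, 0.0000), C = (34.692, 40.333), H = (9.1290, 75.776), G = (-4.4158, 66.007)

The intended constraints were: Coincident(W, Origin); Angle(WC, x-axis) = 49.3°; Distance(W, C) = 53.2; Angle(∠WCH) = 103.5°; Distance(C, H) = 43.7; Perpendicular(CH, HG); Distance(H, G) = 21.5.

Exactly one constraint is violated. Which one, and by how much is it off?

Distance(H, G) = 21.5 — off by 4.80.

W = (0.00, 0.00) ✓; WC at 49.30° ✓; |WC| = 53.20 ✓; ∠WCH = 103.5° ✓; |CH| = 43.70 ✓; ∠(CH, HG) = 90.00° ✓; |HG| = 16.70 ✗.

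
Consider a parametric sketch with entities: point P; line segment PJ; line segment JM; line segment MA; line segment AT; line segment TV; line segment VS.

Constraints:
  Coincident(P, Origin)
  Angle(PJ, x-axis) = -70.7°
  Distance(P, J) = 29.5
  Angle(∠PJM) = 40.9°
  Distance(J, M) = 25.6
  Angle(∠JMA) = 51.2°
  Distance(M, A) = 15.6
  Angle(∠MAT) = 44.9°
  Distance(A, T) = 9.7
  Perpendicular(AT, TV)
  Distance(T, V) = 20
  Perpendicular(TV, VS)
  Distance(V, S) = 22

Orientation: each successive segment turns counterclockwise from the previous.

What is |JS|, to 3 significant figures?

43.2

P is at the origin; PJ runs at -70.7° with length 29.5, so J = (9.75, -27.8). ∠PJM = 40.9° gives JM at 68.4° from the x-axis; with |JM| = 25.6, M = (19.2, -4.04). ∠JMA = 51.2° gives MA at -163° from the x-axis; with |MA| = 15.6, A = (4.27, -8.65). ∠MAT = 44.9° gives AT at -27.7° from the x-axis; with |AT| = 9.7, T = (12.9, -13.2). AT is perpendicular to TV, so TV runs at 62.3°; with |TV| = 20.0, V = (22.2, 4.55). TV ⟂ VS, so VS runs at 152°; with |VS| = 22.0, S = (2.68, 14.8). Then |JS| = |S − J| = 43.2.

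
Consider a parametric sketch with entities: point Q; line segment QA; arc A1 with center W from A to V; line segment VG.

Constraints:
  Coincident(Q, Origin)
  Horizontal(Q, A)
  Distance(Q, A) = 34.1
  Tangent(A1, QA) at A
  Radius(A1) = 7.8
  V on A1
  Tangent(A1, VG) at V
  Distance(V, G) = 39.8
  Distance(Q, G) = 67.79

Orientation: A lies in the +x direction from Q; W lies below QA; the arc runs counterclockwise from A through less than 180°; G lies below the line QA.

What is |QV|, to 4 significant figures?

30.39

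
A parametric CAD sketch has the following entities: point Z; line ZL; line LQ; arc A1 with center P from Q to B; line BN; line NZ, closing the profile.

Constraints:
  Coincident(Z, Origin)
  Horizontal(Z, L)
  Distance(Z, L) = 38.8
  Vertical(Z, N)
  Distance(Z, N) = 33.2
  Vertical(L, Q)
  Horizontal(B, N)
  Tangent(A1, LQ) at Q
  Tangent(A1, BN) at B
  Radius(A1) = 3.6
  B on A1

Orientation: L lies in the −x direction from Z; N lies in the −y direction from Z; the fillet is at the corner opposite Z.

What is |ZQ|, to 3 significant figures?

48.8

Z is at the origin; Z and L share the same y with |ZL| = 38.8 and L on the −x side, so L = (-38.8, 0.00). Z and N share the same x with |ZN| = 33.2 and N on the −y side, so N = (0.00, -33.2). The virtual corner opposite Z is at (-38.8, -33.2). Tangency of A1 to LQ means the radius PQ is perpendicular to LQ and since A1 is tangent to BN there, PB ⟂ BN, with radius 3.6, so the center P sits 3.6 in from both sides at P = (-35.2, -29.6). That places the tangent points at Q = (-38.8, -29.6) on LQ and B = (-35.2, -33.2) on BN. Then |ZQ| = |Q − Z| = 48.8.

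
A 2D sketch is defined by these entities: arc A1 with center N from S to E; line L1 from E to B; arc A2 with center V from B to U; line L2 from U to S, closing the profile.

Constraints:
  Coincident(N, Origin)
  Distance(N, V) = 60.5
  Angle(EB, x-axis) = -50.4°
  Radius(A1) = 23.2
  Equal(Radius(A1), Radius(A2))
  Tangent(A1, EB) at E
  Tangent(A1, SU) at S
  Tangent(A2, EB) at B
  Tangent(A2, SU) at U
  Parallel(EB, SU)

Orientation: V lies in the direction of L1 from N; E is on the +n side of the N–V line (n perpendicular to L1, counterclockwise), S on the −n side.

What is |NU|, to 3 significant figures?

64.8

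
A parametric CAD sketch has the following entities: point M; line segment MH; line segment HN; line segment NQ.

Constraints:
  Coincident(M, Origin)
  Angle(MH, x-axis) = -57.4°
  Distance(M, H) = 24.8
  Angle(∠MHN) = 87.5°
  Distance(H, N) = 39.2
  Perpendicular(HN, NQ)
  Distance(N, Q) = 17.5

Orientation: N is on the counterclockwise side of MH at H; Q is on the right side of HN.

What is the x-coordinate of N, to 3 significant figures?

45.4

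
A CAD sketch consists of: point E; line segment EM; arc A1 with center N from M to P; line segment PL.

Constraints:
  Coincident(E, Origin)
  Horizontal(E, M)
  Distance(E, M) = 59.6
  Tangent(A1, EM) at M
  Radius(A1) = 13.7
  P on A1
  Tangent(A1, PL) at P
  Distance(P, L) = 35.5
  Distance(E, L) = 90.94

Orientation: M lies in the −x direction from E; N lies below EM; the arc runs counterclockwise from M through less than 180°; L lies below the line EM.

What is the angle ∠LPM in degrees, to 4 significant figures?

138.7°

E is at the origin; E and M share the same y with |EM| = 59.6 and M on the −x side, so M = (-59.60, 0.000). The tangent condition forces NM to be normal to EM, so N = M + (0, -13.7) = (-59.60, -13.70). Since NP ⟂ PL (tangency), |NL| = √(13.7² + 35.5²) = 38.05 regardless of where P sits on A1. So L lies on both circle(E, 90.94) and circle(N, 38.05); the below-EM intersection is L = (-77.77, -47.13). P is the foot of the tangent from L: P = (-73.19, -11.93).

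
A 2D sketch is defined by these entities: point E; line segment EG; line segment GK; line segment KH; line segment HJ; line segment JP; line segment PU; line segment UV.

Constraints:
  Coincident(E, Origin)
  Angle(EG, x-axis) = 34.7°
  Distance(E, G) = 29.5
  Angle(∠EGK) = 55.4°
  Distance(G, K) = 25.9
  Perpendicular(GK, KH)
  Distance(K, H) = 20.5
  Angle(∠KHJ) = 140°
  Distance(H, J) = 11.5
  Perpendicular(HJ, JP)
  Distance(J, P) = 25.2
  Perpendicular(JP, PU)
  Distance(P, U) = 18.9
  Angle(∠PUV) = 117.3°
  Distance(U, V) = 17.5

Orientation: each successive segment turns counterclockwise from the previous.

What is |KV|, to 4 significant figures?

3.539

JP ⟂ PU, so PU runs at 109.3°; with |PU| = 18.9, U = (14.12, 22.09). ∠PUV = 117.3° gives UV at 172.0° from the x-axis; with |UV| = 17.5, V = (-3.213, 24.52). Then |KV| = |V − K| = 3.539.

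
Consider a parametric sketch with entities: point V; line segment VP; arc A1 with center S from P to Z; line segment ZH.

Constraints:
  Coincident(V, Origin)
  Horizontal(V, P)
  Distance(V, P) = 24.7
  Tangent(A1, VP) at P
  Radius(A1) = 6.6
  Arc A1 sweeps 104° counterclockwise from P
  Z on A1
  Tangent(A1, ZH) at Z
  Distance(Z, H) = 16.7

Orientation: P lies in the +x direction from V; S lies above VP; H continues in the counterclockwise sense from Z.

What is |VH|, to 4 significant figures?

36.44

V is at the origin; V and P share the same y with |VP| = 24.7 and P on the +x side, so P = (24.70, 0.000). Tangency of A1 to VP means the radius SP is perpendicular to VP, so S = P + (0, 6.6) = (24.70, 6.600). On A1, P sits at bearing -90° from S; a 104° counterclockwise sweep puts Z at bearing 14°, so Z = S + 6.6·(cos 14°, sin 14°) = (31.10, 8.197). The tangent condition forces SZ to be normal to ZH, so ZH runs along (−sin 14°, cos 14°); with |ZH| = 16.7, H = (27.06, 24.40). Then |VH| = |H − V| = 36.44.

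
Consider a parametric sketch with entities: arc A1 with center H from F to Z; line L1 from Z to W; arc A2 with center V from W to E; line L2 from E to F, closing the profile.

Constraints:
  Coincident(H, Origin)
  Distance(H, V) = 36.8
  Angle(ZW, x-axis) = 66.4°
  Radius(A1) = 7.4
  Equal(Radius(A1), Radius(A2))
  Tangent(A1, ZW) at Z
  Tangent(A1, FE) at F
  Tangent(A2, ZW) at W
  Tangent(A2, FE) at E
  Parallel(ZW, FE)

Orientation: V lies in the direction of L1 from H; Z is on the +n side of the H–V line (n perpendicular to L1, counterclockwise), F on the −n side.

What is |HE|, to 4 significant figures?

37.54

The slot axis is L1's direction at 66.4°, so u = (cos 66.4°, sin 66.4°) = (0.4003, 0.9164) and n = (−sin 66.4°, cos 66.4°) = (-0.9164, 0.4003). H is at the origin and V lies 36.8 along u from H, so V = 36.8·u = (14.73, 33.72). Tangency of A1 to both parallel lines with radius 7.4 puts Z and F at H ± 7.4·n: Z = (-6.781, 2.963), F = (6.781, -2.963). Equal radii place W and E the same way about V: W = V + 7.4·n = (7.952, 36.68), E = V − 7.4·n = (21.51, 30.76). Then |HE| = |E − H| = 37.54.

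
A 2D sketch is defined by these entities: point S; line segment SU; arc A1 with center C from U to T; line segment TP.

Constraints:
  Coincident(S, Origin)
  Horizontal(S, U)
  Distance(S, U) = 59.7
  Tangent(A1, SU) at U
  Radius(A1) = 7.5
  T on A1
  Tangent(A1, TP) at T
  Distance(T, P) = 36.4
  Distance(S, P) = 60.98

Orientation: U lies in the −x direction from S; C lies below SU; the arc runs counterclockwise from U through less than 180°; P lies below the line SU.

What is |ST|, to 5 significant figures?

66.867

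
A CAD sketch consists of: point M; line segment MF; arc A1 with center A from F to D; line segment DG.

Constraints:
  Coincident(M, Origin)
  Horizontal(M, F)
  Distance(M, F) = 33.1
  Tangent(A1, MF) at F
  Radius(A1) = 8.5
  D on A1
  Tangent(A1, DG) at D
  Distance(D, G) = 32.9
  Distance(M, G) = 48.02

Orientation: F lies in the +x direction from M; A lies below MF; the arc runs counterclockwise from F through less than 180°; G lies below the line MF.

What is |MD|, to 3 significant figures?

26.0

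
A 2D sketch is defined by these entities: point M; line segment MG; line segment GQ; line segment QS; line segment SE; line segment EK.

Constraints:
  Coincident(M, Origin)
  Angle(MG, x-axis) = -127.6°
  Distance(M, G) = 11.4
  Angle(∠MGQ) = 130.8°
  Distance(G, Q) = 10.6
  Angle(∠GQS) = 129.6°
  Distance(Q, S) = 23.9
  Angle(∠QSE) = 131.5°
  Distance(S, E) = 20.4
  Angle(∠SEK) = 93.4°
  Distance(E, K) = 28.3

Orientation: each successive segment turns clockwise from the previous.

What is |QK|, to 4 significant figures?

39.30

∠QSE = 131.5° gives SE at 84.30° from the x-axis; with |SE| = 20.4, E = (-31.75, 28.21). ∠SEK = 93.4° gives EK at -2.300° from the x-axis; with |EK| = 28.3, K = (-3.474, 27.08). Then |QK| = |K − Q| = 39.30.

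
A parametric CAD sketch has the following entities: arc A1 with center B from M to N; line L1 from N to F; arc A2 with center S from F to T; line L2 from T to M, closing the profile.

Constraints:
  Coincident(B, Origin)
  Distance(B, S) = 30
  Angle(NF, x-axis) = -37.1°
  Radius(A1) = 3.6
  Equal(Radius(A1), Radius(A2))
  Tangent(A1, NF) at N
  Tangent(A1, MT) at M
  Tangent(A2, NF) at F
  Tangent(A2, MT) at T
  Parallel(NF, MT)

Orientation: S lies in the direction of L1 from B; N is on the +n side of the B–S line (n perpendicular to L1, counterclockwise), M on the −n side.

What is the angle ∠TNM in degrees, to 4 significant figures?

76.50°

The slot axis is L1's direction at -37.1°, so u = (cos -37.1°, sin -37.1°) = (0.7976, -0.6032) and n = (−sin -37.1°, cos -37.1°) = (0.6032, 0.7976). B is at the origin and S lies 30.0 along u from B, so S = 30.0·u = (23.93, -18.10). Tangency of A1 to both parallel lines with radius 3.6 puts N and M at B ± 3.6·n: N = (2.172, 2.871), M = (-2.172, -2.871). Equal radii place F and T the same way about S: F = S + 3.6·n = (26.10, -15.22), T = S − 3.6·n = (21.76, -20.97). Then cos ∠TNM = NT·NM / (|NT||NM|), giving 76.50°.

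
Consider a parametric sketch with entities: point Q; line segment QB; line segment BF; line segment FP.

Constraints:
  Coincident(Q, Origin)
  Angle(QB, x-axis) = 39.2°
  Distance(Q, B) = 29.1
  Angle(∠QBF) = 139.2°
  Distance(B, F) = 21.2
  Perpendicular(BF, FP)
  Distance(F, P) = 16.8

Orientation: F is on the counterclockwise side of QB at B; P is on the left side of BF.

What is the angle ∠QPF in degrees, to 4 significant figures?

92.93°

Q is at the origin; QB runs at 39.2° with length 29.1, so B = 29.1·(cos 39.2°, sin 39.2°) = (22.55, 18.39). ∠QBF = 139.2°, so BF runs at 39.2° + (180° − 139.2°) = 80.00° from the x-axis; with |BF| = 21.2, F = B + 21.2·(cos 80.00°, sin 80.00°) = (26.23, 39.27). The perpendicularity gives FP at right angles to BF; with |FP| = 16.8 on the left of BF, P = F + 16.8·(-0.9848, 0.1736) = (9.687, 42.19). Then cos ∠QPF = PQ·PF / (|PQ||PF|), giving 92.93°.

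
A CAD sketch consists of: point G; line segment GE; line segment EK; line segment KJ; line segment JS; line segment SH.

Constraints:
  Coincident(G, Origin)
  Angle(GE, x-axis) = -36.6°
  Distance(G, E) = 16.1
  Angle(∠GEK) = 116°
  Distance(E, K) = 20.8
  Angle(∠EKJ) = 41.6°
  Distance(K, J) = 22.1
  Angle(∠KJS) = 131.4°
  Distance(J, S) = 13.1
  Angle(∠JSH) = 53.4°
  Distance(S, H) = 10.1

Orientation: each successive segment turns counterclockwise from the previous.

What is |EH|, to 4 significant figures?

6.026

∠KJS = 131.4° gives JS at -145.6° from the x-axis; with |JS| = 13.1, S = (-0.8418, -2.007). ∠JSH = 53.4° gives SH at -19.00° from the x-axis; with |SH| = 10.1, H = (8.708, -5.295). Then |EH| = |H − E| = 6.026.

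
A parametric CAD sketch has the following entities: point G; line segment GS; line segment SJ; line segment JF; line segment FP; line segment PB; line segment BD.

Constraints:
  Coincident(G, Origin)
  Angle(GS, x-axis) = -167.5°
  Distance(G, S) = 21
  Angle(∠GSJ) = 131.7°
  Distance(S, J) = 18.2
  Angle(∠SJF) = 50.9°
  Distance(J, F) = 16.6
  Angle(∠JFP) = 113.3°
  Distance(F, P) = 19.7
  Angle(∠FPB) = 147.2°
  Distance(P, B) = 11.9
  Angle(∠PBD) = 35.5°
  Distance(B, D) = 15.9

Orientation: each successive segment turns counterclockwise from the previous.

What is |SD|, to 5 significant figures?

4.2240

G is at the origin; GS runs at -167.5° with length 21.0, so S = (-20.502, -4.5452). ∠GSJ = 131.7° gives SJ at -119.20° from the x-axis; with |SJ| = 18.2, J = (-29.381, -20.432). ∠SJF = 50.9° gives JF at 9.9000° from the x-axis; with |JF| = 16.6, F = (-13.028, -17.578). ∠JFP = 113.3° gives FP at 76.600° from the x-axis; with |FP| = 19.7, P = (-8.4630, 1.5853). ∠FPB = 147.2° gives PB at 109.40° from the x-axis; with |PB| = 11.9, B = (-12.416, 12.810). ∠PBD = 35.5° gives BD at -106.10° from the x-axis; with |BD| = 15.9, D = (-16.825, -2.4667). Then |SD| = |D − S| = 4.2240.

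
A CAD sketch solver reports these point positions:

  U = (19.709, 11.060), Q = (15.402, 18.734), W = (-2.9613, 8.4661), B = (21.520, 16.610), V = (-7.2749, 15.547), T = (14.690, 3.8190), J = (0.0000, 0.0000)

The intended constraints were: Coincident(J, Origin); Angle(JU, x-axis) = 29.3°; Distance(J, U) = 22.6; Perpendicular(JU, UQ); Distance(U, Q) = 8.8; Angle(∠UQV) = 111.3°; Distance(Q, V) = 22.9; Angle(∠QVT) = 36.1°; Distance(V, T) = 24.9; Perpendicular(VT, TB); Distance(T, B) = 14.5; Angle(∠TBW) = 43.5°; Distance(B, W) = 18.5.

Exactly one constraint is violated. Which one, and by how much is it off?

Distance(B, W) = 18.5 — off by 7.30.

J = (0.00, 0.00) ✓; JU at 29.30° ✓; |JU| = 22.60 ✓; ∠(JU, UQ) = 90.00° ✓; |UQ| = 8.800 ✓; ∠UQV = 111.3° ✓; |QV| = 22.90 ✓; ∠QVT = 36.10° ✓; |VT| = 24.90 ✓; ∠(VT, TB) = 90.00° ✓; |TB| = 14.50 ✓; ∠TBW = 43.50° ✓; |BW| = 25.80 ✗.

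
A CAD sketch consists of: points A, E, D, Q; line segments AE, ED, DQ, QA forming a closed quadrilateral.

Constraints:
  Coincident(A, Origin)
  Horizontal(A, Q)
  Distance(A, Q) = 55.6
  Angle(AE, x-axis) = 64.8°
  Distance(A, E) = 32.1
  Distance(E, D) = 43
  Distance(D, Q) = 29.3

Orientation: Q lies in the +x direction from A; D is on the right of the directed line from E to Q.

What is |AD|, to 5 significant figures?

30.715

A is at the origin; AQ is horizontal with |AQ| = 55.6 and Q in +x, so Q = (55.6, 0). AE runs at 64.8° with |AE| = 32.1, so E = (13.668, 29.045). D is determined by |ED| = 43.0 and |DQ| = 29.3 together: it lies at the intersection of circle(E, 43.0) and circle(Q, 29.3). With |EQ| = 51.009, the foot of the radical line on EQ is 35.214 from E and the perpendicular offset is √(43.0² − 35.214²) = 24.678. Taking the right-of-EQ solution: D = (28.564, -11.292).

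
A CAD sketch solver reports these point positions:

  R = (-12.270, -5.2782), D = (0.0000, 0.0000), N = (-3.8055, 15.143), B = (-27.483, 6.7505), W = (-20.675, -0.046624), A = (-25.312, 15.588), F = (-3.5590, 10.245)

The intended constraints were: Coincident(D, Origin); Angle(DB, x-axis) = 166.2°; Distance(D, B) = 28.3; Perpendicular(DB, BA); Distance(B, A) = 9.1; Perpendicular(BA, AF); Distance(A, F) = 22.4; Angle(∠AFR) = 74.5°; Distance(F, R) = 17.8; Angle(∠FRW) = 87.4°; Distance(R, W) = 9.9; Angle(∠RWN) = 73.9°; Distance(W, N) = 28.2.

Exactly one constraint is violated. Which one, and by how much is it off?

Distance(W, N) = 28.2 — off by 5.50.

D = (0.00, 0.00) ✓; DB at 166.2° ✓; |DB| = 28.30 ✓; ∠(DB, BA) = 90.00° ✓; |BA| = 9.100 ✓; ∠(BA, AF) = 90.00° ✓; |AF| = 22.40 ✓; ∠AFR = 74.50° ✓; |FR| = 17.80 ✓; ∠FRW = 87.40° ✓; |RW| = 9.900 ✓; ∠RWN = 73.90° ✓; |WN| = 22.70 ✗.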